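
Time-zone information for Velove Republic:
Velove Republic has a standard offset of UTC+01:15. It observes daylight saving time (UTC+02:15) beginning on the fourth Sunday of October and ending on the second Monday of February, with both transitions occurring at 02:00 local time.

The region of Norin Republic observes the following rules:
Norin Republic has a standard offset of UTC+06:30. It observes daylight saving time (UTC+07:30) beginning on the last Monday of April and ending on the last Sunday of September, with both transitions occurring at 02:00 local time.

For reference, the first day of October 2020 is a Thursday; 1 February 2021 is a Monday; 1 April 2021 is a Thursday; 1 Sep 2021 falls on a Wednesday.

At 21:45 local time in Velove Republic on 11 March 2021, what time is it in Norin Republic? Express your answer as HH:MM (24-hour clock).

1 October 2020 is a Thursday, so the first Sunday is October 4 and the fourth is October 25.
1 February 2021 is a Monday, so the first Monday is February 1 and the second is February 8.
11 March 2021 is outside the daylight-saving period (25 October 2020 – 8 February 2021), so Velove Republic is on standard time, UTC+01:15.
21:45 Velove Republic − 1h15m = 20:30 UTC.
1 April 2021 is a Thursday, so Mondays fall on 5, 12, 19, 26; the last is April 26.
1 September 2021 is a Wednesday, so Sundays fall on 5, 12, 19, 26; the last is September 26.
At the standard offset (UTC+06:30), 20:30 UTC + 6h30m = 03:00 Norin Republic standard time (rolling into the next day, 12 March 2021).
The standard-time date in Norin Republic, 12 March 2021, does not fall between 26 April and 26 September, so daylight saving is not in effect and Norin Republic is at UTC+06:30.
20:30 UTC + 6h30m = 03:00 Norin Republic (rolling into the next day, 12 March 2021).

03:00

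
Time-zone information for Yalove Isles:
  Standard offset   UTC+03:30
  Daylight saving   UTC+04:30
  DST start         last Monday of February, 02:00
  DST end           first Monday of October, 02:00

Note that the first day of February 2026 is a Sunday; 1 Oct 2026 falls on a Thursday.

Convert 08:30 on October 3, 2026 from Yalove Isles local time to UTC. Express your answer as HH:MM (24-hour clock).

04:00

1 February 2026 is a Sunday, so Mondays fall on 2, 9, 16, 23; the last is February 23.
1 October 2026 is a Thursday, so the first Monday is October 5.
October 3, 2026 lies within the daylight-saving period (23 February – 5 October), so Yalove Isles is on daylight time, UTC+04:30.
08:30 local − 4h30m = 04:00 UTC.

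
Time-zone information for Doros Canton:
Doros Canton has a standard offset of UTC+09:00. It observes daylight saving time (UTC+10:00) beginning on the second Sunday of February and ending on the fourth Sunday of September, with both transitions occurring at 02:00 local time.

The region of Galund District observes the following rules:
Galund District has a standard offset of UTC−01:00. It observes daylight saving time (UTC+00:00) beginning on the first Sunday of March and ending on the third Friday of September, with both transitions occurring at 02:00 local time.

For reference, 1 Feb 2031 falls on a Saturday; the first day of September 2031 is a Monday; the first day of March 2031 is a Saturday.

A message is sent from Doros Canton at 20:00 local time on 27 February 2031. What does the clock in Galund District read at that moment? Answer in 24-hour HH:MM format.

09:00

1 February 2031 is a Saturday, so the first Sunday is February 2 and the second is February 9.
1 September 2031 is a Monday, so the first Sunday is September 7 and the fourth is September 28.
27 February 2031 falls between 9 February and 28 September, so daylight saving is in effect and Doros Canton is at UTC+10:00.
20:00 Doros Canton − 10h = 10:00 UTC.
1 March 2031 is a Saturday, so the first Sunday is March 2.
1 September 2031 is a Monday, so the first Friday is September 5 and the third is September 19.
At the standard offset (UTC−01:00), 10:00 UTC − 1h = 09:00 Galund District standard time.
The standard-time date in Galund District, 27 February 2031, is outside the daylight-saving period (2 March – 19 September), so Galund District is on standard time, UTC−01:00.
10:00 UTC − 1h = 09:00 Galund District.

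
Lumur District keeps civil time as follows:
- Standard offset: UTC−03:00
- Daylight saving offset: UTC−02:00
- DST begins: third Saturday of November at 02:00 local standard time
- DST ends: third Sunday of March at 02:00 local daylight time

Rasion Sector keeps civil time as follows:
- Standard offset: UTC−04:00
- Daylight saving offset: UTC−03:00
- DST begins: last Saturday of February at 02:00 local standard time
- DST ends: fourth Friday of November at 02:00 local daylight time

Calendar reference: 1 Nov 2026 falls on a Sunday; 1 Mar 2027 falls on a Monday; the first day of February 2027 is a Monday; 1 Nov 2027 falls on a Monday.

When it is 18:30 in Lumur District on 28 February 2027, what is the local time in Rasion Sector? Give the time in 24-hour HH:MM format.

17:30

1 November 2026 is a Sunday, so the first Saturday is November 7 and the third is November 21.
1 March 2027 is a Monday, so the first Sunday is March 7 and the third is March 21.
28 February 2027 lies within the daylight-saving period (21 November 2026 – 21 March 2027), so Lumur District is on daylight time, UTC−02:00.
18:30 Lumur District + 2h = 20:30 UTC.
1 February 2027 is a Monday, so Saturdays fall on 6, 13, 20, 27; the last is February 27.
1 November 2027 is a Monday, so the first Friday is November 5 and the fourth is November 26.
At the standard offset (UTC−04:00), 20:30 UTC − 4h = 16:30 Rasion Sector standard time.
Daylight saving runs 27 February – 26 November; the standard-time date in Rasion Sector, 28 February 2027, is inside that window, so Rasion Sector is at UTC−03:00.
20:30 UTC − 3h = 17:30 Rasion Sector.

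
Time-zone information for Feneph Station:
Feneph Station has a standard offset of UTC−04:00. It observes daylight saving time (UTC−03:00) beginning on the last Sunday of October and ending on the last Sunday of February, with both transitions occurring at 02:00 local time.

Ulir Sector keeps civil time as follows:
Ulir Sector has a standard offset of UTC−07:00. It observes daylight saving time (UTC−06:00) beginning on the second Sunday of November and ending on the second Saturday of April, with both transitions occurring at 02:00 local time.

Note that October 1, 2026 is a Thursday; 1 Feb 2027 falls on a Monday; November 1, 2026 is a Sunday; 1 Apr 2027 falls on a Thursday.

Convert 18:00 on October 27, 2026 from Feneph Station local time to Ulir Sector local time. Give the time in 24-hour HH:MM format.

1 October 2026 is a Thursday, so Sundays fall on 4, 11, 18, 25; the last is October 25.
1 February 2027 is a Monday, so Sundays fall on 7, 14, 21, 28; the last is February 28.
October 27, 2026 lies within the daylight-saving period (25 October 2026 – 28 February 2027), so Feneph Station is on daylight time, UTC−03:00.
18:00 Feneph Station + 3h = 21:00 UTC.
1 November 2026 is a Sunday, so the first Sunday is November 1 and the second is November 8.
1 April 2027 is a Thursday, so the first Saturday is April 3 and the second is April 10.
At the standard offset (UTC−07:00), 21:00 UTC − 7h = 14:00 Ulir Sector standard time.
The standard-time date in Ulir Sector, October 27, 2026, does not fall between 8 November 2026 and 10 April 2027, so daylight saving is not in effect and Ulir Sector is at UTC−07:00.
21:00 UTC − 7h = 14:00 Ulir Sector.

14:00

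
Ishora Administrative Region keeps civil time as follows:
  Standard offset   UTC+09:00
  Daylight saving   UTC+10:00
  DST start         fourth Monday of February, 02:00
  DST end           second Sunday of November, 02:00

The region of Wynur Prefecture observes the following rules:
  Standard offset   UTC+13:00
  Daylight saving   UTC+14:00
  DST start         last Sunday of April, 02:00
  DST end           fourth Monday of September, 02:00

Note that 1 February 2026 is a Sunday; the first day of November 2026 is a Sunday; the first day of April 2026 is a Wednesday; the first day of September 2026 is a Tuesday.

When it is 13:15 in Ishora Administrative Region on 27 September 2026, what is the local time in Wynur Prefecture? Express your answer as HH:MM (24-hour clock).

17:15

1 February 2026 is a Sunday, so the first Monday is February 2 and the fourth is February 23.
1 November 2026 is a Sunday, so the first Sunday is November 1 and the second is November 8.
27 September 2026 falls between 23 February and 8 November, so daylight saving is in effect and Ishora Administrative Region is at UTC+10:00.
13:15 Ishora Administrative Region − 10h = 03:15 UTC.
1 April 2026 is a Wednesday, so Sundays fall on 5, 12, 19, 26; the last is April 26.
1 September 2026 is a Tuesday, so the first Monday is September 7 and the fourth is September 28.
At the standard offset (UTC+13:00), 03:15 UTC + 13h = 16:15 Wynur Prefecture standard time.
The standard-time date in Wynur Prefecture, 27 September 2026, falls between 26 April and 28 September, so daylight saving is in effect and Wynur Prefecture is at UTC+14:00.
03:15 UTC + 14h = 17:15 Wynur Prefecture.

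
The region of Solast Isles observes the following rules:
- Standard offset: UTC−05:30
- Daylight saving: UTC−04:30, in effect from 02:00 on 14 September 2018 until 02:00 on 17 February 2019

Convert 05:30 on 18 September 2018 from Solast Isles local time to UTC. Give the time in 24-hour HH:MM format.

18 September 2018 falls between 14 September 2018 and 17 February 2019, so daylight saving is in effect and Solast Isles is at UTC−04:30.
05:30 local + 4h30m = 10:00 UTC.

10:00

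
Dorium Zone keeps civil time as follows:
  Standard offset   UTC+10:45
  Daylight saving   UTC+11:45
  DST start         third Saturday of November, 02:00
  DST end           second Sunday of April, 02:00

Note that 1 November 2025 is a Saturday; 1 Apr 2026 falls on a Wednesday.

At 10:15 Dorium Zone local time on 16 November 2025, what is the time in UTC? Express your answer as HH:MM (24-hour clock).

22:30

1 November 2025 is a Saturday, so the first Saturday is November 1 and the third is November 15.
1 April 2026 is a Wednesday, so the first Sunday is April 5 and the second is April 12.
16 November 2025 falls between 15 November 2025 and 12 April 2026, so daylight saving is in effect and Dorium Zone is at UTC+11:45.
10:15 local − 11h45m = 22:30 UTC (rolling into the previous day, 15 November 2025).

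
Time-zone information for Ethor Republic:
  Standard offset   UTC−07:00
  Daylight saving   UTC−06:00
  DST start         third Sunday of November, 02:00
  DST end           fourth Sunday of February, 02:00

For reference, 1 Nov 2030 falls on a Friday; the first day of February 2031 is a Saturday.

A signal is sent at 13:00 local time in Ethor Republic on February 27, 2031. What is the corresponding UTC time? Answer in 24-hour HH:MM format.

20:00

1 November 2030 is a Friday, so the first Sunday is November 3 and the third is November 17.
1 February 2031 is a Saturday, so the first Sunday is February 2 and the fourth is February 23.
Daylight saving runs 17 November 2030 – 23 February 2031; February 27, 2031 is outside that window, so Ethor Republic is on standard time at UTC−07:00.
13:00 local + 7h = 20:00 UTC.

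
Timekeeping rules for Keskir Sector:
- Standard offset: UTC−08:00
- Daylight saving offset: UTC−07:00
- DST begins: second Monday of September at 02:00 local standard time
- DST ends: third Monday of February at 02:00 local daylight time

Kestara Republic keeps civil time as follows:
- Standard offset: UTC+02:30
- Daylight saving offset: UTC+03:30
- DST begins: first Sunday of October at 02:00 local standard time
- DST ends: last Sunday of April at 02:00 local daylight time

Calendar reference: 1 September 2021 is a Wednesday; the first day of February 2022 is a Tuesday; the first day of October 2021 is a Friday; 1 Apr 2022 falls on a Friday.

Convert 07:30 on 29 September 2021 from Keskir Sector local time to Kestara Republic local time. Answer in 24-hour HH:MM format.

1 September 2021 is a Wednesday, so the first Monday is September 6 and the second is September 13.
1 February 2022 is a Tuesday, so the first Monday is February 7 and the third is February 21.
29 September 2021 lies within the daylight-saving period (13 September 2021 – 21 February 2022), so Keskir Sector is on daylight time, UTC−07:00.
07:30 Keskir Sector + 7h = 14:30 UTC.
1 October 2021 is a Friday, so the first Sunday is October 3.
1 April 2022 is a Friday, so Sundays fall on 3, 10, 17, 24; the last is April 24.
At the standard offset (UTC+02:30), 14:30 UTC + 2h30m = 17:00 Kestara Republic standard time.
The standard-time date in Kestara Republic, 29 September 2021, is outside the daylight-saving period (3 October 2021 – 24 April 2022), so Kestara Republic is on standard time, UTC+02:30.
14:30 UTC + 2h30m = 17:00 Kestara Republic.

17:00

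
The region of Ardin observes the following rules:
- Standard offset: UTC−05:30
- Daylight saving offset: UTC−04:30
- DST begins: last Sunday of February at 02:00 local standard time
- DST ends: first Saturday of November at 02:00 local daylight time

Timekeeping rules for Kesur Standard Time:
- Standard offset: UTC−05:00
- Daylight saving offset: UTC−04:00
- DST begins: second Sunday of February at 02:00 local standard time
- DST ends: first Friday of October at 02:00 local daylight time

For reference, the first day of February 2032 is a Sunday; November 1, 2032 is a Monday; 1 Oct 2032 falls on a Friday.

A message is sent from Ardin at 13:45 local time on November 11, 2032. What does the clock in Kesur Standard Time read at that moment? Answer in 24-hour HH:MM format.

1 February 2032 is a Sunday, so Sundays fall on 1, 8, 15, 22, 29; the last is February 29.
1 November 2032 is a Monday, so the first Saturday is November 6.
November 11, 2032 is outside the daylight-saving period (29 February – 6 November), so Ardin is on standard time, UTC−05:30.
13:45 Ardin + 5h30m = 19:15 UTC.
1 February 2032 is a Sunday, so the first Sunday is February 1 and the second is February 8.
1 October 2032 is a Friday, so the first Friday is October 1.
At the standard offset (UTC−05:00), 19:15 UTC − 5h = 14:15 Kesur Standard Time standard time.
The standard-time date in Kesur Standard Time, November 11, 2032, does not fall between 8 February and 1 October, so daylight saving is not in effect and Kesur Standard Time is at UTC−05:00.
19:15 UTC − 5h = 14:15 Kesur Standard Time.

14:15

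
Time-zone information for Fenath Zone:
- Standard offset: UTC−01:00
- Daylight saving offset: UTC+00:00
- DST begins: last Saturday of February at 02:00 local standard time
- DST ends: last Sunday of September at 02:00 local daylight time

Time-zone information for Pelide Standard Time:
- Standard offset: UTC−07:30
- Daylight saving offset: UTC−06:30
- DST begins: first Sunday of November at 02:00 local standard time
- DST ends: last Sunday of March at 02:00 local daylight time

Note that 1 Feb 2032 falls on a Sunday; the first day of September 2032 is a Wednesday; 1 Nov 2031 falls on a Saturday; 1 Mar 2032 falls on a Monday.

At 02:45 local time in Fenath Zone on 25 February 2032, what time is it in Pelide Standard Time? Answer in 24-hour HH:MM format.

1 February 2032 is a Sunday, so Saturdays fall on 7, 14, 21, 28; the last is February 28.
1 September 2032 is a Wednesday, so Sundays fall on 5, 12, 19, 26; the last is September 26.
25 February 2032 is outside the daylight-saving period (28 February – 26 September), so Fenath Zone is on standard time, UTC−01:00.
02:45 Fenath Zone + 1h = 03:45 UTC.
1 November 2031 is a Saturday, so the first Sunday is November 2.
1 March 2032 is a Monday, so Sundays fall on 7, 14, 21, 28; the last is March 28.
At the standard offset (UTC−07:30), 03:45 UTC − 7h30m = 20:15 Pelide Standard Time standard time (rolling into the previous day, 24 February 2032).
Daylight saving runs 2 November 2031 – 28 March 2032; the standard-time date in Pelide Standard Time, 24 February 2032, is inside that window, so Pelide Standard Time is at UTC−06:30.
03:45 UTC − 6h30m = 21:15 Pelide Standard Time (rolling into the previous day, 24 February 2032).

21:15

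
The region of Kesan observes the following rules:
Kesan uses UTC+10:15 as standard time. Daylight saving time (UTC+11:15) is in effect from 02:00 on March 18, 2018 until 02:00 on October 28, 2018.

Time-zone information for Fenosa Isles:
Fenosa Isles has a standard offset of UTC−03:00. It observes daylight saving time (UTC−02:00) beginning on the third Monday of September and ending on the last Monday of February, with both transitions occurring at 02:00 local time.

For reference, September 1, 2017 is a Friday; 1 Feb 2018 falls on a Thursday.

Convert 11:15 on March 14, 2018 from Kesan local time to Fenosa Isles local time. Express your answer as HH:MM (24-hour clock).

22:00

March 14, 2018 is outside the daylight-saving period (18 March – 28 October), so Kesan is on standard time, UTC+10:15.
11:15 Kesan − 10h15m = 01:00 UTC.
1 September 2017 is a Friday, so the first Monday is September 4 and the third is September 18.
1 February 2018 is a Thursday, so Mondays fall on 5, 12, 19, 26; the last is February 26.
At the standard offset (UTC−03:00), 01:00 UTC − 3h = 22:00 Fenosa Isles standard time (rolling into the previous day, 13 March 2018).
The standard-time date in Fenosa Isles, March 13, 2018, does not fall between 18 September 2017 and 26 February 2018, so daylight saving is not in effect and Fenosa Isles is at UTC−03:00.
01:00 UTC − 3h = 22:00 Fenosa Isles (rolling into the previous day, 13 March 2018).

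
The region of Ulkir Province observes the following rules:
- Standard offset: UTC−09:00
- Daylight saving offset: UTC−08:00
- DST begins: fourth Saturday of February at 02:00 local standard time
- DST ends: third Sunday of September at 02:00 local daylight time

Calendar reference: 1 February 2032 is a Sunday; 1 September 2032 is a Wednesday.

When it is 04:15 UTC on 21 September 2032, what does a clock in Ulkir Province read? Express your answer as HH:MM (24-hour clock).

19:15

1 February 2032 is a Sunday, so the first Saturday is February 7 and the fourth is February 28.
1 September 2032 is a Wednesday, so the first Sunday is September 5 and the third is September 19.
At the standard offset (UTC−09:00), 04:15 UTC − 9h = 19:15 Ulkir Province standard time (rolling into the previous day, 20 September 2032).
The standard-time date in Ulkir Province, 20 September 2032, does not fall between 28 February and 19 September, so daylight saving is not in effect and Ulkir Province is at UTC−09:00.
04:15 UTC − 9h = 19:15 local (rolling into the previous day, 20 September 2032).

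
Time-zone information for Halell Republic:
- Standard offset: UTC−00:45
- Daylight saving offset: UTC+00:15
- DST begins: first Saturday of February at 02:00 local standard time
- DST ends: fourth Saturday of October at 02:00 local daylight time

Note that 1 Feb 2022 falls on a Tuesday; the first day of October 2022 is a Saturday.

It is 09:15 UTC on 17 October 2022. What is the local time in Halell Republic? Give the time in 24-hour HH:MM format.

09:30

1 February 2022 is a Tuesday, so the first Saturday is February 5.
1 October 2022 is a Saturday, so the first Saturday is October 1 and the fourth is October 22.
At the standard offset (UTC−00:45), 09:15 UTC − 0h45m = 08:30 Halell Republic standard time.
The standard-time date in Halell Republic, 17 October 2022, lies within the daylight-saving period (5 February – 22 October), so Halell Republic is on daylight time, UTC+00:15.
09:15 UTC + 0h15m = 09:30 local.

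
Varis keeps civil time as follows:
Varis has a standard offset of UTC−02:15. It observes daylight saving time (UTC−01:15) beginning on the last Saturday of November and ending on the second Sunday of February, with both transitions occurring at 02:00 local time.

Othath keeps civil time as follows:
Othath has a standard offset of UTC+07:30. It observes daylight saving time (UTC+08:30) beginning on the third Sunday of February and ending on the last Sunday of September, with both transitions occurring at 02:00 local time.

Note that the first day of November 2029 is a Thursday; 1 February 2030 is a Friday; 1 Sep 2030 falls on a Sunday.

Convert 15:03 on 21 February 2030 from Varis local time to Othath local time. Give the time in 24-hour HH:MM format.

01:48

1 November 2029 is a Thursday, so Saturdays fall on 3, 10, 17, 24; the last is November 24.
1 February 2030 is a Friday, so the first Sunday is February 3 and the second is February 10.
Daylight saving runs 24 November 2029 – 10 February 2030; 21 February 2030 is outside that window, so Varis is on standard time at UTC−02:15.
15:03 Varis + 2h15m = 17:18 UTC.
1 February 2030 is a Friday, so the first Sunday is February 3 and the third is February 17.
1 September 2030 is a Sunday, so Sundays fall on 1, 8, 15, 22, 29; the last is September 29.
At the standard offset (UTC+07:30), 17:18 UTC + 7h30m = 00:48 Othath standard time (rolling into the next day, 22 February 2030).
The standard-time date in Othath, 22 February 2030, lies within the daylight-saving period (17 February – 29 September), so Othath is on daylight time, UTC+08:30.
17:18 UTC + 8h30m = 01:48 Othath (rolling into the next day, 22 February 2030).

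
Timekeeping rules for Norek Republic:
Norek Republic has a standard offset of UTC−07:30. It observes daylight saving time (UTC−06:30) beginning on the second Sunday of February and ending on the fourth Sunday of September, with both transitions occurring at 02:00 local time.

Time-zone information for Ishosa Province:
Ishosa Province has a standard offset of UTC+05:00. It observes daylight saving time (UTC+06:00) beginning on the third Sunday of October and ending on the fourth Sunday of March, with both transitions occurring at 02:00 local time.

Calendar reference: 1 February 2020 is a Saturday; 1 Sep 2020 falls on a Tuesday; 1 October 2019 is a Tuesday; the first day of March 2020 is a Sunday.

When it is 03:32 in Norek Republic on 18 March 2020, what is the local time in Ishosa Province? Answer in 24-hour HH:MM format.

1 February 2020 is a Saturday, so the first Sunday is February 2 and the second is February 9.
1 September 2020 is a Tuesday, so the first Sunday is September 6 and the fourth is September 27.
Daylight saving runs 9 February – 27 September; 18 March 2020 is inside that window, so Norek Republic is at UTC−06:30.
03:32 Norek Republic + 6h30m = 10:02 UTC.
1 October 2019 is a Tuesday, so the first Sunday is October 6 and the third is October 20.
1 March 2020 is a Sunday, so the first Sunday is March 1 and the fourth is March 22.
At the standard offset (UTC+05:00), 10:02 UTC + 5h = 15:02 Ishosa Province standard time.
The standard-time date in Ishosa Province, 18 March 2020, falls between 20 October 2019 and 22 March 2020, so daylight saving is in effect and Ishosa Province is at UTC+06:00.
10:02 UTC + 6h = 16:02 Ishosa Province.

16:02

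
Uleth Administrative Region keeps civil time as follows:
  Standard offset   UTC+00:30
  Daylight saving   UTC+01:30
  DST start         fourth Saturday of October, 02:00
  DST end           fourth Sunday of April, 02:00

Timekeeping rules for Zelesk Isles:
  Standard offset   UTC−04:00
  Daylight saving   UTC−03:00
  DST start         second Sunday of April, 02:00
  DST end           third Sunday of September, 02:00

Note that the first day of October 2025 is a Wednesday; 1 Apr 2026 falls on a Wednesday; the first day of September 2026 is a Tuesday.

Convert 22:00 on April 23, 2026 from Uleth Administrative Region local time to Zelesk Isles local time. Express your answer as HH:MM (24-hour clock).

1 October 2025 is a Wednesday, so the first Saturday is October 4 and the fourth is October 25.
1 April 2026 is a Wednesday, so the first Sunday is April 5 and the fourth is April 26.
April 23, 2026 lies within the daylight-saving period (25 October 2025 – 26 April 2026), so Uleth Administrative Region is on daylight time, UTC+01:30.
22:00 Uleth Administrative Region − 1h30m = 20:30 UTC.
1 April 2026 is a Wednesday, so the first Sunday is April 5 and the second is April 12.
1 September 2026 is a Tuesday, so the first Sunday is September 6 and the third is September 20.
At the standard offset (UTC−04:00), 20:30 UTC − 4h = 16:30 Zelesk Isles standard time.
Daylight saving runs 12 April – 20 September; the standard-time date in Zelesk Isles, April 23, 2026, is inside that window, so Zelesk Isles is at UTC−03:00.
20:30 UTC − 3h = 17:30 Zelesk Isles.

17:30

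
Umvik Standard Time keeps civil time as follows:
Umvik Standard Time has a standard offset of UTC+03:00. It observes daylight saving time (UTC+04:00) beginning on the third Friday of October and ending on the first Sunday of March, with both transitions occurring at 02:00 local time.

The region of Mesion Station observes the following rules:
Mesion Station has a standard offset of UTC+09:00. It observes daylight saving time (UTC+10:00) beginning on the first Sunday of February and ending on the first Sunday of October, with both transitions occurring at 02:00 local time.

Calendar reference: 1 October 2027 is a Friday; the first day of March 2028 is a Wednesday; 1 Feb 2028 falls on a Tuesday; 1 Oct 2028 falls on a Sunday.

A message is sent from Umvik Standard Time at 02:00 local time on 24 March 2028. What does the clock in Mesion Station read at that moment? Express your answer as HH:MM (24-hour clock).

1 October 2027 is a Friday, so the first Friday is October 1 and the third is October 15.
1 March 2028 is a Wednesday, so the first Sunday is March 5.
24 March 2028 is outside the daylight-saving period (15 October 2027 – 5 March 2028), so Umvik Standard Time is on standard time, UTC+03:00.
02:00 Umvik Standard Time − 3h = 23:00 UTC (rolling into the previous day, 23 March 2028).
1 February 2028 is a Tuesday, so the first Sunday is February 6.
1 October 2028 is a Sunday, so the first Sunday is October 1.
At the standard offset (UTC+09:00), 23:00 UTC + 9h = 08:00 Mesion Station standard time (rolling into the next day, 24 March 2028).
The standard-time date in Mesion Station, 24 March 2028, lies within the daylight-saving period (6 February – 1 October), so Mesion Station is on daylight time, UTC+10:00.
23:00 UTC + 10h = 09:00 Mesion Station (rolling into the next day, 24 March 2028).

09:00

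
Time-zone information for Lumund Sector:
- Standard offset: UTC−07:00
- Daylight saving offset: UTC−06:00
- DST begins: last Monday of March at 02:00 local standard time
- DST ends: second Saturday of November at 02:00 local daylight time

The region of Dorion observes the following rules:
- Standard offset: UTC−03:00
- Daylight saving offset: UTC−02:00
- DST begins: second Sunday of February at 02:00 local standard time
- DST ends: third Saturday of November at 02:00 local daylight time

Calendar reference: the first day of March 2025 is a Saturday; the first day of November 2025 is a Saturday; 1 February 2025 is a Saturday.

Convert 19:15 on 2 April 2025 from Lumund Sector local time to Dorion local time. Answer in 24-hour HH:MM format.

1 March 2025 is a Saturday, so Mondays fall on 3, 10, 17, 24, 31; the last is March 31.
1 November 2025 is a Saturday, so the first Saturday is November 1 and the second is November 8.
Daylight saving runs 31 March – 8 November; 2 April 2025 is inside that window, so Lumund Sector is at UTC−06:00.
19:15 Lumund Sector + 6h = 01:15 UTC (rolling into the next day, 3 April 2025).
1 February 2025 is a Saturday, so the first Sunday is February 2 and the second is February 9.
1 November 2025 is a Saturday, so the first Saturday is November 1 and the third is November 15.
At the standard offset (UTC−03:00), 01:15 UTC − 3h = 22:15 Dorion standard time (rolling into the previous day, 2 April 2025).
Daylight saving runs 9 February – 15 November; the standard-time date in Dorion, 2 April 2025, is inside that window, so Dorion is at UTC−02:00.
01:15 UTC − 2h = 23:15 Dorion (rolling into the previous day, 2 April 2025).

23:15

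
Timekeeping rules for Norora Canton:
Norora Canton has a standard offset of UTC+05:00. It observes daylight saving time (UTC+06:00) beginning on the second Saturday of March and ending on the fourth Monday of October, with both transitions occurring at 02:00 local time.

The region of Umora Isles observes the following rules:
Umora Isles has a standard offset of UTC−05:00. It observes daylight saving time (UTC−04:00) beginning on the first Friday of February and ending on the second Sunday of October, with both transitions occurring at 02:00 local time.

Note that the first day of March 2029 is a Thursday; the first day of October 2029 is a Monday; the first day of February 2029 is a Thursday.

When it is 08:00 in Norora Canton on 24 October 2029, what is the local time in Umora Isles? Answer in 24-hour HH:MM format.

22:00

1 March 2029 is a Thursday, so the first Saturday is March 3 and the second is March 10.
1 October 2029 is a Monday, so the first Monday is October 1 and the fourth is October 22.
24 October 2029 is outside the daylight-saving period (10 March – 22 October), so Norora Canton is on standard time, UTC+05:00.
08:00 Norora Canton − 5h = 03:00 UTC.
1 February 2029 is a Thursday, so the first Friday is February 2.
1 October 2029 is a Monday, so the first Sunday is October 7 and the second is October 14.
At the standard offset (UTC−05:00), 03:00 UTC − 5h = 22:00 Umora Isles standard time (rolling into the previous day, 23 October 2029).
The standard-time date in Umora Isles, 23 October 2029, is outside the daylight-saving period (2 February – 14 October), so Umora Isles is on standard time, UTC−05:00.
03:00 UTC − 5h = 22:00 Umora Isles (rolling into the previous day, 23 October 2029).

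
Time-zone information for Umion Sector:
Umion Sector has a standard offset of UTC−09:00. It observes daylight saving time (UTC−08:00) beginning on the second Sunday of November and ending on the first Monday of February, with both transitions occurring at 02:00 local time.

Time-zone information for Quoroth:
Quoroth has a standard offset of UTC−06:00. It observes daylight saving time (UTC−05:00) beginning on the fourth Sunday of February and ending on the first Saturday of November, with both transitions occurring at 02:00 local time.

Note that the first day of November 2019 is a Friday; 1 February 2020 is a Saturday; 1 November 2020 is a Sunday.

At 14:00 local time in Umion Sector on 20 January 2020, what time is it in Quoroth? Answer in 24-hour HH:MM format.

16:00

1 November 2019 is a Friday, so the first Sunday is November 3 and the second is November 10.
1 February 2020 is a Saturday, so the first Monday is February 3.
Daylight saving runs 10 November 2019 – 3 February 2020; 20 January 2020 is inside that window, so Umion Sector is at UTC−08:00.
14:00 Umion Sector + 8h = 22:00 UTC.
1 February 2020 is a Saturday, so the first Sunday is February 2 and the fourth is February 23.
1 November 2020 is a Sunday, so the first Saturday is November 7.
At the standard offset (UTC−06:00), 22:00 UTC − 6h = 16:00 Quoroth standard time.
The standard-time date in Quoroth, 20 January 2020, does not fall between 23 February and 7 November, so daylight saving is not in effect and Quoroth is at UTC−06:00.
22:00 UTC − 6h = 16:00 Quoroth.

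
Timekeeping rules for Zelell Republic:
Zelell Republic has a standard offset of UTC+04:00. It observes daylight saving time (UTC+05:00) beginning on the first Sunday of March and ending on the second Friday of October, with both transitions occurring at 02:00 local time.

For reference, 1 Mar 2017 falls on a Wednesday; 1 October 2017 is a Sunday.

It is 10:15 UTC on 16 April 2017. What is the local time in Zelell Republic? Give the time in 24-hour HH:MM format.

15:15

1 March 2017 is a Wednesday, so the first Sunday is March 5.
1 October 2017 is a Sunday, so the first Friday is October 6 and the second is October 13.
At the standard offset (UTC+04:00), 10:15 UTC + 4h = 14:15 Zelell Republic standard time.
The standard-time date in Zelell Republic, 16 April 2017, falls between 5 March and 13 October, so daylight saving is in effect and Zelell Republic is at UTC+05:00.
10:15 UTC + 5h = 15:15 local.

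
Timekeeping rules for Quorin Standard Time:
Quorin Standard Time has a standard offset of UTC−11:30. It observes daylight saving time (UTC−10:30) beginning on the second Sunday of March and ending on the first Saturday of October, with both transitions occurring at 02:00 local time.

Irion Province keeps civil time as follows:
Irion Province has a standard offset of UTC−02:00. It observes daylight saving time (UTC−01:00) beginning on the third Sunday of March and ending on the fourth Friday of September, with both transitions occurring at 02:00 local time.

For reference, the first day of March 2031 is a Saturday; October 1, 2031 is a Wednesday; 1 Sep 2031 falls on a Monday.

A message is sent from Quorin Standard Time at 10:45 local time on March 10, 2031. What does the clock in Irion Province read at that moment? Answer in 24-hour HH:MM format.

19:15

1 March 2031 is a Saturday, so the first Sunday is March 2 and the second is March 9.
1 October 2031 is a Wednesday, so the first Saturday is October 4.
Daylight saving runs 9 March – 4 October; March 10, 2031 is inside that window, so Quorin Standard Time is at UTC−10:30.
10:45 Quorin Standard Time + 10h30m = 21:15 UTC.
1 March 2031 is a Saturday, so the first Sunday is March 2 and the third is March 16.
1 September 2031 is a Monday, so the first Friday is September 5 and the fourth is September 26.
At the standard offset (UTC−02:00), 21:15 UTC − 2h = 19:15 Irion Province standard time.
The standard-time date in Irion Province, March 10, 2031, does not fall between 16 March and 26 September, so daylight saving is not in effect and Irion Province is at UTC−02:00.
21:15 UTC − 2h = 19:15 Irion Province.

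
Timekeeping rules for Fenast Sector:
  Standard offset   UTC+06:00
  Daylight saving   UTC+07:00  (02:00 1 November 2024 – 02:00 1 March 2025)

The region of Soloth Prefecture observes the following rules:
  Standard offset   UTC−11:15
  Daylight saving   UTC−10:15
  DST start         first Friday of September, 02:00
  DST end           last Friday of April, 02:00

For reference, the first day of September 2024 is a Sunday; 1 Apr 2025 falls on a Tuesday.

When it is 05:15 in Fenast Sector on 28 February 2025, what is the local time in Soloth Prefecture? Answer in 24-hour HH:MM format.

12:00

Daylight saving runs 1 November 2024 – 1 March 2025; 28 February 2025 is inside that window, so Fenast Sector is at UTC+07:00.
05:15 Fenast Sector − 7h = 22:15 UTC (rolling into the previous day, 27 February 2025).
1 September 2024 is a Sunday, so the first Friday is September 6.
1 April 2025 is a Tuesday, so Fridays fall on 4, 11, 18, 25; the last is April 25.
At the standard offset (UTC−11:15), 22:15 UTC − 11h15m = 11:00 Soloth Prefecture standard time.
The standard-time date in Soloth Prefecture, 27 February 2025, falls between 6 September 2024 and 25 April 2025, so daylight saving is in effect and Soloth Prefecture is at UTC−10:15.
22:15 UTC − 10h15m = 12:00 Soloth Prefecture.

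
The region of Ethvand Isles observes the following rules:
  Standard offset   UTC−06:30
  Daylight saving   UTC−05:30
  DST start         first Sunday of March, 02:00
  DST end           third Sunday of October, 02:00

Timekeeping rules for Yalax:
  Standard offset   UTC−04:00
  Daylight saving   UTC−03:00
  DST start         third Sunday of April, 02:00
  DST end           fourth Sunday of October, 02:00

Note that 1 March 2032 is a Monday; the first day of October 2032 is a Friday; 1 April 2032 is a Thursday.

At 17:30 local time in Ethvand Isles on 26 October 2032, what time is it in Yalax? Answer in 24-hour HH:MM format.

1 March 2032 is a Monday, so the first Sunday is March 7.
1 October 2032 is a Friday, so the first Sunday is October 3 and the third is October 17.
26 October 2032 does not fall between 7 March and 17 October, so daylight saving is not in effect and Ethvand Isles is at UTC−06:30.
17:30 Ethvand Isles + 6h30m = 00:00 UTC (rolling into the next day, 27 October 2032).
1 April 2032 is a Thursday, so the first Sunday is April 4 and the third is April 18.
1 October 2032 is a Friday, so the first Sunday is October 3 and the fourth is October 24.
At the standard offset (UTC−04:00), 00:00 UTC − 4h = 20:00 Yalax standard time (rolling into the previous day, 26 October 2032).
Daylight saving runs 18 April – 24 October; the standard-time date in Yalax, 26 October 2032, is outside that window, so Yalax is on standard time at UTC−04:00.
00:00 UTC − 4h = 20:00 Yalax (rolling into the previous day, 26 October 2032).

20:00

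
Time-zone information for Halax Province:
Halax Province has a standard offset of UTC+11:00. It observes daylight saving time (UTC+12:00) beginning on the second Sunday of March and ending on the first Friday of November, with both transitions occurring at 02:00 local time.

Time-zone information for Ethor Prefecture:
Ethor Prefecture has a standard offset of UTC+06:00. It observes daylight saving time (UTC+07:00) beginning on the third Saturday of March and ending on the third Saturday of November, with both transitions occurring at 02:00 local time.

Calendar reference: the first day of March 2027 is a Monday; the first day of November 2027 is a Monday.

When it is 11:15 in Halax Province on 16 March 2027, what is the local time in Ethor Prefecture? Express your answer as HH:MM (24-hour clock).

1 March 2027 is a Monday, so the first Sunday is March 7 and the second is March 14.
1 November 2027 is a Monday, so the first Friday is November 5.
16 March 2027 falls between 14 March and 5 November, so daylight saving is in effect and Halax Province is at UTC+12:00.
11:15 Halax Province − 12h = 23:15 UTC (rolling into the previous day, 15 March 2027).
1 March 2027 is a Monday, so the first Saturday is March 6 and the third is March 20.
1 November 2027 is a Monday, so the first Saturday is November 6 and the third is November 20.
At the standard offset (UTC+06:00), 23:15 UTC + 6h = 05:15 Ethor Prefecture standard time (rolling into the next day, 16 March 2027).
The standard-time date in Ethor Prefecture, 16 March 2027, does not fall between 20 March and 20 November, so daylight saving is not in effect and Ethor Prefecture is at UTC+06:00.
23:15 UTC + 6h = 05:15 Ethor Prefecture (rolling into the next day, 16 March 2027).

05:15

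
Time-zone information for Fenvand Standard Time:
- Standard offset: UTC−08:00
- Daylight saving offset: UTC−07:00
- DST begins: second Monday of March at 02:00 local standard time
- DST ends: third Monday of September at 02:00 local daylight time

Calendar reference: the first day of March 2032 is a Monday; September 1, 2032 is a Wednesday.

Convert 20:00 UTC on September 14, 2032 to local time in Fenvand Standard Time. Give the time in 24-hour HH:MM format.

1 March 2032 is a Monday, so the first Monday is March 1 and the second is March 8.
1 September 2032 is a Wednesday, so the first Monday is September 6 and the third is September 20.
At the standard offset (UTC−08:00), 20:00 UTC − 8h = 12:00 Fenvand Standard Time standard time.
The standard-time date in Fenvand Standard Time, September 14, 2032, falls between 8 March and 20 September, so daylight saving is in effect and Fenvand Standard Time is at UTC−07:00.
20:00 UTC − 7h = 13:00 local.

13:00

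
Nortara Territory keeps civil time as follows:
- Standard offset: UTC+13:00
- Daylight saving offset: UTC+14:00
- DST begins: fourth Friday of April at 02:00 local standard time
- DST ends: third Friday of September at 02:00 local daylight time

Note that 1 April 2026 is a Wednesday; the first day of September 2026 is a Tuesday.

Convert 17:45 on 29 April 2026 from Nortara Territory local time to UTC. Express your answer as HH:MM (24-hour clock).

1 April 2026 is a Wednesday, so the first Friday is April 3 and the fourth is April 24.
1 September 2026 is a Tuesday, so the first Friday is September 4 and the third is September 18.
29 April 2026 lies within the daylight-saving period (24 April – 18 September), so Nortara Territory is on daylight time, UTC+14:00.
17:45 local − 14h = 03:45 UTC.

03:45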